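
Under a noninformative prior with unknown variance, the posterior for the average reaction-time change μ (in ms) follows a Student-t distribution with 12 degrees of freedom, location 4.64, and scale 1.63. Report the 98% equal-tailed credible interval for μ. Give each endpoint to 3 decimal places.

The t_12 distribution is symmetric; the 98% interval is 4.64 ± t·1.63 with t_{0.99,12} = 2.681.
Half-width: 2.681 × 1.63 = 4.370.
4.64 − 4.370 = 0.270; 4.64 + 4.370 = 9.010.

[0.270, 9.010]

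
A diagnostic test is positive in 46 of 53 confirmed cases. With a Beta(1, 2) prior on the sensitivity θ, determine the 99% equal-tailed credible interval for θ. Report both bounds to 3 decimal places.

Posterior: Beta(1+46, 2+7) = Beta(47, 9).
Equal-tailed 99% interval: the 0.005 and 0.995 quantiles of Beta(47, 9).
Posterior mean ≈ 0.839, SD ≈ 0.049; a Normal approximation gives roughly [0.714, 0.965].
Exact: F⁻¹(0.005) = 0.694; F⁻¹(0.995) = 0.940.

[0.694, 0.940]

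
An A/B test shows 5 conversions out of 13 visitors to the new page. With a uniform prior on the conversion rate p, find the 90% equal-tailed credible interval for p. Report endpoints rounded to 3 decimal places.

[0.206, 0.610]

Posterior: Beta(1+5, 1+8) = Beta(6, 9).
Equal-tailed 90% interval: the 0.05 and 0.95 quantiles of Beta(6, 9).
Posterior mean ≈ 0.400, SD ≈ 0.122; a Normal approximation gives roughly [0.199, 0.601].
Exact: F⁻¹(0.05) = 0.206; F⁻¹(0.95) = 0.610.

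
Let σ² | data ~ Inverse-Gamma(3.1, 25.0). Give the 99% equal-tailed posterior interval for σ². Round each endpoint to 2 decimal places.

Inverse-Gamma(3.1, 25.0) quantiles: F⁻¹(0.005) and F⁻¹(0.995).
Equivalently, 1/σ² ~ Gamma(3.1, rate = 25.0); invert its 0.995 and 0.005 quantiles.
Posterior mean ≈ 11.90, SD ≈ 11.35; a Normal approximation gives roughly [-17.33, 41.14].
Exact: lower = 2.65; upper = 68.05.

[2.65, 68.05]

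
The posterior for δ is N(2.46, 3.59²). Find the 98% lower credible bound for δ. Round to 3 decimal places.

Need L with P(δ ≥ L) = 0.98: L = 2.46 − z_{0.02}·3.59.
z = 2.054; L = 2.46 − 2.054 × 3.59 = -4.913.

-4.913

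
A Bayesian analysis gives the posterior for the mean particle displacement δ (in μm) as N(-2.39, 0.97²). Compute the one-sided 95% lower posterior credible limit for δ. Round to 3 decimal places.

-3.986

Need L with P(δ ≥ L) = 0.95: L = -2.39 − z_{0.05}·0.97.
z = 1.645; L = -2.39 − 1.645 × 0.97 = -3.986.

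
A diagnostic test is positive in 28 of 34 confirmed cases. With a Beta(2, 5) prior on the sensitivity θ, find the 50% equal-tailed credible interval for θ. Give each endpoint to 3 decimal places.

[0.687, 0.780]

Posterior: Beta(2+28, 5+6) = Beta(30, 11).
Equal-tailed 50% interval: the 0.25 and 0.75 quantiles of Beta(30, 11).
Posterior mean ≈ 0.732, SD ≈ 0.068; a Normal approximation gives roughly [0.686, 0.778].
Exact: F⁻¹(0.25) = 0.687; F⁻¹(0.75) = 0.780.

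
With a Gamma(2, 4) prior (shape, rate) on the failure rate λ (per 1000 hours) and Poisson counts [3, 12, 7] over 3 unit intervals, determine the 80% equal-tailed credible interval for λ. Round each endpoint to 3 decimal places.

Posterior: Gamma(2+22, 4+3) = Gamma(24, 7) (shape, rate).
Equal-tailed 80% interval: Gamma(24, 7) quantiles at 0.1 and 0.9.
Posterior mean ≈ 3.429, SD ≈ 0.700; a Normal approximation gives roughly [2.532, 4.325].
Exact: lower = 2.568; upper = 4.350.

[2.568, 4.350]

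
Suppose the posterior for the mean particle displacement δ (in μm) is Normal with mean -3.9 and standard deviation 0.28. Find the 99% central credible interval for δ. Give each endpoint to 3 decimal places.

[-4.621, -3.179]

The posterior is symmetric, so the 99% equal-tailed interval is δ = -3.9 ± z·0.28 with z = 2.576.
Half-width: 2.576 × 0.28 = 0.721.
-3.9 − 0.721 = -4.621; -3.9 + 0.721 = -3.179.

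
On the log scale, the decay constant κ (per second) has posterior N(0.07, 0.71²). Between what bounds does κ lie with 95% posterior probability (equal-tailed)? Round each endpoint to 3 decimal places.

[0.267, 4.313]

On the log scale the 95% interval is 0.07 ± 1.960 × 0.71 = [-1.3216, 1.4616].
Exponentiate: [e^-1.3216, e^1.4616] = [0.267, 4.313].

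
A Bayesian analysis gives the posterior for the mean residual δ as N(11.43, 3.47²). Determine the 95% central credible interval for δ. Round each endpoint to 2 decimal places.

[4.63, 18.23]

The posterior is symmetric, so the 95% equal-tailed interval is δ = 11.43 ± z·3.47 with z = 1.960.
Half-width: 1.960 × 3.47 = 6.80.
11.43 − 6.80 = 4.63; 11.43 + 6.80 = 18.23.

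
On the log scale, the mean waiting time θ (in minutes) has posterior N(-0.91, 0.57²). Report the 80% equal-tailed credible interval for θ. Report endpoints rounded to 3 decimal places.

[0.194, 0.836]

On the log scale the 80% interval is -0.91 ± 1.282 × 0.57 = [-1.6405, -0.1795].
Exponentiate: [e^-1.6405, e^-0.1795] = [0.194, 0.836].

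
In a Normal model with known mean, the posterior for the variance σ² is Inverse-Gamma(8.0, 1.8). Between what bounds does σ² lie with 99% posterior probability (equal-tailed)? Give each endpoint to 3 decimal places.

Inverse-Gamma(8.0, 1.8) quantiles: F⁻¹(0.005) and F⁻¹(0.995).
Equivalently, 1/σ² ~ Gamma(8.0, rate = 1.8); invert its 0.995 and 0.005 quantiles.
Posterior mean ≈ 0.257, SD ≈ 0.105; a Normal approximation gives roughly [-0.013, 0.528].
Exact: lower = 0.105; upper = 0.700.

[0.105, 0.700]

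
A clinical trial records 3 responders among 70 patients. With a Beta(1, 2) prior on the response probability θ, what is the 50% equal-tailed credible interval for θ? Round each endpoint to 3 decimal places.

[0.035, 0.070]

Posterior: Beta(1+3, 2+67) = Beta(4, 69).
Equal-tailed 50% interval: the 0.25 and 0.75 quantiles of Beta(4, 69).
Posterior mean ≈ 0.055, SD ≈ 0.026; a Normal approximation gives roughly [0.037, 0.073].
Exact: F⁻¹(0.25) = 0.035; F⁻¹(0.75) = 0.070.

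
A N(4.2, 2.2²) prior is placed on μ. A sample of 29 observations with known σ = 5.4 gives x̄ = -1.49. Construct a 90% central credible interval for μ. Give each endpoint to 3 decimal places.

[-2.012, 0.990]

Posterior precision = 1/2.2² + 29/5.4² = 0.2066 + 0.9945 = 1.2011, so posterior SD = 0.9124.
Posterior mean = (4.2/2.2² + 29·-1.49/5.4²) / 1.2011 = -0.5112.
Interval: -0.5112 ± 1.645 × 0.9124 → [-2.012, 0.990].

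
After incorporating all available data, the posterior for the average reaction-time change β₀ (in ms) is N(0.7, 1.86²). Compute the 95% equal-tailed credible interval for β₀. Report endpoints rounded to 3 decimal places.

The posterior is symmetric, so the 95% equal-tailed interval is β₀ = 0.7 ± z·1.86 with z = 1.960.
Half-width: 1.960 × 1.86 = 3.646.
0.7 − 3.646 = -2.946; 0.7 + 3.646 = 4.346.

[-2.946, 4.346]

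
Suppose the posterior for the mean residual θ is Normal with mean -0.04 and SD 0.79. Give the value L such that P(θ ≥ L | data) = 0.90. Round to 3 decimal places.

Need L with P(θ ≥ L) = 0.90: L = -0.04 − z_{0.1}·0.79.
z = 1.282; L = -0.04 − 1.282 × 0.79 = -1.052.

-1.052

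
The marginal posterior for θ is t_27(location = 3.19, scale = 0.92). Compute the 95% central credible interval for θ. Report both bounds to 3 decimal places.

The t_27 distribution is symmetric; the 95% interval is 3.19 ± t·0.92 with t_{0.975,27} = 2.052.
Half-width: 2.052 × 0.92 = 1.888.
3.19 − 1.888 = 1.302; 3.19 + 1.888 = 5.078.

[1.302, 5.078]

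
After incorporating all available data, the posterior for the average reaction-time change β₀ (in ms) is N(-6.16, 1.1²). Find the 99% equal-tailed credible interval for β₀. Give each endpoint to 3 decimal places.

The posterior is symmetric, so the 99% equal-tailed interval is β₀ = -6.16 ± z·1.1 with z = 2.576.
Half-width: 2.576 × 1.1 = 2.833.
-6.16 − 2.833 = -8.993; -6.16 + 2.833 = -3.327.

[-8.993, -3.327]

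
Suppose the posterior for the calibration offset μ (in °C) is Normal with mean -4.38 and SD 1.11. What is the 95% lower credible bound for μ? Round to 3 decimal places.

-6.206

Need L with P(μ ≥ L) = 0.95: L = -4.38 − z_{0.05}·1.11.
z = 1.645; L = -4.38 − 1.645 × 1.11 = -6.206.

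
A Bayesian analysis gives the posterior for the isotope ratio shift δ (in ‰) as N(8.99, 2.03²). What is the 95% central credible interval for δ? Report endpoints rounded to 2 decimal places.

The posterior is symmetric, so the 95% equal-tailed interval is δ = 8.99 ± z·2.03 with z = 1.960.
Half-width: 1.960 × 2.03 = 3.98.
8.99 − 3.98 = 5.01; 8.99 + 3.98 = 12.97.

[5.01, 12.97]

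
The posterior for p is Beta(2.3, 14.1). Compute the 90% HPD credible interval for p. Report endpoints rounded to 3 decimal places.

The posterior is unimodal and skewed, so the HPD interval has equal density at both endpoints and is the shortest 90% interval.
Solving f(0.014) = f(0.261) with F(0.261) − F(0.014) = 0.90 gives [0.014, 0.261].
For comparison, the equal-tailed interval is [0.032, 0.299]; the HPD is narrower and shifted toward the mode.

[0.014, 0.261]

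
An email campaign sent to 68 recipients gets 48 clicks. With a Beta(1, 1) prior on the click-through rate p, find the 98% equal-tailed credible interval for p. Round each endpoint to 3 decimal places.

Posterior: Beta(1+48, 1+20) = Beta(49, 21).
Equal-tailed 98% interval: the 0.01 and 0.99 quantiles of Beta(49, 21).
Posterior mean ≈ 0.700, SD ≈ 0.054; a Normal approximation gives roughly [0.573, 0.827].
Exact: F⁻¹(0.01) = 0.566; F⁻¹(0.99) = 0.817.

[0.566, 0.817]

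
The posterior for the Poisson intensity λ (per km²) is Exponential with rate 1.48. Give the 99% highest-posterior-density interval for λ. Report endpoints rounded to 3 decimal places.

The exponential density is strictly decreasing on [0, ∞), so the HPD interval is anchored at 0: [0, q] with P(λ ≤ q) = 0.99.
q = −ln(1 − 0.99) / 1.48 = 4.6052 / 1.48 = 3.112.

[0.000, 3.112]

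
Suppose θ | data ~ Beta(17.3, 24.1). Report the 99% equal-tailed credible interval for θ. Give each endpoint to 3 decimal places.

[0.234, 0.616]

Posterior: Beta(17.3, 24.1).
Equal-tailed 99% interval: the 0.005 and 0.995 quantiles of Beta(17.3, 24.1).
Posterior mean ≈ 0.418, SD ≈ 0.076; a Normal approximation gives roughly [0.223, 0.613].
Exact: F⁻¹(0.005) = 0.234; F⁻¹(0.995) = 0.616.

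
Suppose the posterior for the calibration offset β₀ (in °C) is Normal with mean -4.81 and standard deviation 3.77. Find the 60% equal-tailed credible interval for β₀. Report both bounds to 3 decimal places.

[-7.983, -1.637]

The posterior is symmetric, so the 60% equal-tailed interval is β₀ = -4.81 ± z·3.77 with z = 0.842.
Half-width: 0.842 × 3.77 = 3.173.
-4.81 − 3.173 = -7.983; -4.81 + 3.173 = -1.637.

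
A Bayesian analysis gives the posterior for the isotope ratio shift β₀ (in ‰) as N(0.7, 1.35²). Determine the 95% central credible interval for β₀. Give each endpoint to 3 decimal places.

[-1.946, 3.346]

The posterior is symmetric, so the 95% equal-tailed interval is β₀ = 0.7 ± z·1.35 with z = 1.960.
Half-width: 1.960 × 1.35 = 2.646.
0.7 − 2.646 = -1.946; 0.7 + 2.646 = 3.346.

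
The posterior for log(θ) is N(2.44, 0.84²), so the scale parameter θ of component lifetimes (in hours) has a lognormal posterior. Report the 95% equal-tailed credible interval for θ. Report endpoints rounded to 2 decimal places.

[2.21, 59.52]

On the log scale the 95% interval is 2.44 ± 1.960 × 0.84 = [0.7936, 4.0864].
Exponentiate: [e^0.7936, e^4.0864] = [2.21, 59.52].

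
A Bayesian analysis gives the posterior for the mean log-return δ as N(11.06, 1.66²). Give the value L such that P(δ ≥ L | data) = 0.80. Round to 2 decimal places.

9.66

Need L with P(δ ≥ L) = 0.80: L = 11.06 − z_{0.2}·1.66.
z = 0.842; L = 11.06 − 0.842 × 1.66 = 9.66.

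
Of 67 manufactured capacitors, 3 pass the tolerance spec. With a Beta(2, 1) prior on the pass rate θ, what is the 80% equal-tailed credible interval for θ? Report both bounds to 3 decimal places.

[0.036, 0.113]

Posterior: Beta(2+3, 1+64) = Beta(5, 65).
Equal-tailed 80% interval: the 0.1 and 0.9 quantiles of Beta(5, 65).
Posterior mean ≈ 0.071, SD ≈ 0.031; a Normal approximation gives roughly [0.032, 0.111].
Exact: F⁻¹(0.1) = 0.036; F⁻¹(0.9) = 0.113.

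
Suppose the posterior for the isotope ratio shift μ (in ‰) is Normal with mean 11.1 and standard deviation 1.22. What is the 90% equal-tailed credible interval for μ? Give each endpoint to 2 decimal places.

The posterior is symmetric, so the 90% equal-tailed interval is μ = 11.1 ± z·1.22 with z = 1.645.
Half-width: 1.645 × 1.22 = 2.01.
11.1 − 2.01 = 9.09; 11.1 + 2.01 = 13.11.

[9.09, 13.11]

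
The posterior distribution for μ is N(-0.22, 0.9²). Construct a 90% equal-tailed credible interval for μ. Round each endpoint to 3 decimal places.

[-1.700, 1.260]

The posterior is symmetric, so the 90% equal-tailed interval is μ = -0.22 ± z·0.9 with z = 1.645.
Half-width: 1.645 × 0.9 = 1.480.
-0.22 − 1.480 = -1.700; -0.22 + 1.480 = 1.260.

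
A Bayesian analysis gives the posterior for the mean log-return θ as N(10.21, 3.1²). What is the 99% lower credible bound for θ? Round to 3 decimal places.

2.998

Need L with P(θ ≥ L) = 0.99: L = 10.21 − z_{0.01}·3.1.
z = 2.326; L = 10.21 − 2.326 × 3.1 = 2.998.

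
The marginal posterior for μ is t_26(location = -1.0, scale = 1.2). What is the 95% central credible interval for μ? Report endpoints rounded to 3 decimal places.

The t_26 distribution is symmetric; the 95% interval is -1.0 ± t·1.2 with t_{0.975,26} = 2.056.
Half-width: 2.056 × 1.2 = 2.467.
-1.0 − 2.467 = -3.467; -1.0 + 2.467 = 1.467.

[-3.467, 1.467]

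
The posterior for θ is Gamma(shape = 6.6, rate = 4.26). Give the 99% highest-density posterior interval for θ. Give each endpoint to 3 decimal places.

The posterior is unimodal and skewed, so the HPD interval has equal density at both endpoints and is the shortest 99% interval.
Solving f(0.341) = f(3.343) with F(3.343) − F(0.341) = 0.99 gives [0.341, 3.343].
For comparison, the equal-tailed interval is [0.430, 3.535]; the HPD is narrower and shifted toward the mode.

[0.341, 3.343]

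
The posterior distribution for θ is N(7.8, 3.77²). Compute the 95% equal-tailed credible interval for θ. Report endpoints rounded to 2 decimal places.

[0.41, 15.19]

The posterior is symmetric, so the 95% equal-tailed interval is θ = 7.8 ± z·3.77 with z = 1.960.
Half-width: 1.960 × 3.77 = 7.39.
7.8 − 7.39 = 0.41; 7.8 + 7.39 = 15.19.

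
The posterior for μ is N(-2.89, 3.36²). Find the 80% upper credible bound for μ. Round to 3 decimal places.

-0.062

Need U with P(μ ≤ U) = 0.80: U = -2.89 + z_{0.2}·3.36.
z = 0.842; U = -2.89 + 0.842 × 3.36 = -0.062.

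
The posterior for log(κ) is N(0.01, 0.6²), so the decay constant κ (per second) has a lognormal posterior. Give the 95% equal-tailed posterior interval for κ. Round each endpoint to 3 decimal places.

[0.312, 3.274]

On the log scale the 95% interval is 0.01 ± 1.960 × 0.6 = [-1.1660, 1.1860].
Exponentiate: [e^-1.1660, e^1.1860] = [0.312, 3.274].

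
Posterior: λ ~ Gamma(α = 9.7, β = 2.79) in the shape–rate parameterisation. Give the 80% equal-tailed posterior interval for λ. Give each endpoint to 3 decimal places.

Posterior: Gamma(shape 9.7, rate 2.79).
Equal-tailed 80% interval: Gamma(9.7, 2.79) quantiles at 0.1 and 0.9.
Posterior mean ≈ 3.477, SD ≈ 1.116; a Normal approximation gives roughly [2.046, 4.907].
Exact: lower = 2.145; upper = 4.962.

[2.145, 4.962]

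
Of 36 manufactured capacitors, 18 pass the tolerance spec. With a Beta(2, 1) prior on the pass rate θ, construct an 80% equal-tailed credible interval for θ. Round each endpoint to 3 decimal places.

Posterior: Beta(2+18, 1+18) = Beta(20, 19).
Equal-tailed 80% interval: the 0.1 and 0.9 quantiles of Beta(20, 19).
Posterior mean ≈ 0.513, SD ≈ 0.079; a Normal approximation gives roughly [0.412, 0.614].
Exact: F⁻¹(0.1) = 0.411; F⁻¹(0.9) = 0.615.

[0.411, 0.615]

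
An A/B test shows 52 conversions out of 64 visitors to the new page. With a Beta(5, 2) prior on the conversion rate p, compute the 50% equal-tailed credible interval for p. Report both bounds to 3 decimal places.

Posterior: Beta(5+52, 2+12) = Beta(57, 14).
Equal-tailed 50% interval: the 0.25 and 0.75 quantiles of Beta(57, 14).
Posterior mean ≈ 0.803, SD ≈ 0.047; a Normal approximation gives roughly [0.771, 0.834].
Exact: F⁻¹(0.25) = 0.773; F⁻¹(0.75) = 0.836.

[0.773, 0.836]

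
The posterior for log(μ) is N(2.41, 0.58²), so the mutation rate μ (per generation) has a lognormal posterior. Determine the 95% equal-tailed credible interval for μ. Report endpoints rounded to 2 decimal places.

[3.57, 34.70]

On the log scale the 95% interval is 2.41 ± 1.960 × 0.58 = [1.2732, 3.5468].
Exponentiate: [e^1.2732, e^3.5468] = [3.57, 34.70].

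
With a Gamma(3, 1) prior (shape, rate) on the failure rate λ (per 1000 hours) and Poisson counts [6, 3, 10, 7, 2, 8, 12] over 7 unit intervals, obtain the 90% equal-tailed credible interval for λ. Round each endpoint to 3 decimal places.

Posterior: Gamma(3+48, 1+7) = Gamma(51, 8) (shape, rate).
Equal-tailed 90% interval: Gamma(51, 8) quantiles at 0.05 and 0.95.
Posterior mean ≈ 6.375, SD ≈ 0.893; a Normal approximation gives roughly [4.907, 7.843].
Exact: lower = 4.981; upper = 7.911.

[4.981, 7.911]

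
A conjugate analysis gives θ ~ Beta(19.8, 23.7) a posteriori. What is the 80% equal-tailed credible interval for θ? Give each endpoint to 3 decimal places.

[0.359, 0.552]

Posterior: Beta(19.8, 23.7).
Equal-tailed 80% interval: the 0.1 and 0.9 quantiles of Beta(19.8, 23.7).
Posterior mean ≈ 0.455, SD ≈ 0.075; a Normal approximation gives roughly [0.360, 0.551].
Exact: F⁻¹(0.1) = 0.359; F⁻¹(0.9) = 0.552.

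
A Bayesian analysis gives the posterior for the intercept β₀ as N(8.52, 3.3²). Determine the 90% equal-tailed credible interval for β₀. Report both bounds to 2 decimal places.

[3.09, 13.95]

The posterior is symmetric, so the 90% equal-tailed interval is β₀ = 8.52 ± z·3.3 with z = 1.645.
Half-width: 1.645 × 3.3 = 5.43.
8.52 − 5.43 = 3.09; 8.52 + 5.43 = 13.95.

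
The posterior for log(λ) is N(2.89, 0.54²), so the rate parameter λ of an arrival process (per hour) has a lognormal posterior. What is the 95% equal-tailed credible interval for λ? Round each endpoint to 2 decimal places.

[6.24, 51.85]

On the log scale the 95% interval is 2.89 ± 1.960 × 0.54 = [1.8316, 3.9484].
Exponentiate: [e^1.8316, e^3.9484] = [6.24, 51.85].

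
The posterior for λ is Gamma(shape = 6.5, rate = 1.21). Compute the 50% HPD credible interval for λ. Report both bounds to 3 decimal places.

[3.344, 6.005]

The posterior is unimodal and skewed, so the HPD interval has equal density at both endpoints and is the shortest 50% interval.
Solving f(3.344) = f(6.005) with F(6.005) − F(3.344) = 0.50 gives [3.344, 6.005].
For comparison, the equal-tailed interval is [3.843, 6.605]; the HPD is narrower and shifted toward the mode.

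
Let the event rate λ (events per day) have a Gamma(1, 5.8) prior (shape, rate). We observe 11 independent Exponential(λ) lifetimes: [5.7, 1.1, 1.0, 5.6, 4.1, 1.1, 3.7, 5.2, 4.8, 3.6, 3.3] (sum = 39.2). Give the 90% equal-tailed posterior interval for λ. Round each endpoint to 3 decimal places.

[0.154, 0.405]

Posterior: Gamma(1+11, 5.8+39.2) = Gamma(12, 45.0) (shape, rate).
Equal-tailed 90% interval: Gamma(12, 45.0) quantiles at 0.05 and 0.95.
Posterior mean ≈ 0.267, SD ≈ 0.077; a Normal approximation gives roughly [0.140, 0.393].
Exact: lower = 0.154; upper = 0.405.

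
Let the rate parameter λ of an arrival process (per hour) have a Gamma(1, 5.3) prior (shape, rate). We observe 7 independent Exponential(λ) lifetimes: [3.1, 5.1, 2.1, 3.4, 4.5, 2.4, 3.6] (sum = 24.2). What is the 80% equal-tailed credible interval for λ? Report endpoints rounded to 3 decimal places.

[0.158, 0.399]

Posterior: Gamma(1+7, 5.3+24.2) = Gamma(8, 29.5) (shape, rate).
Equal-tailed 80% interval: Gamma(8, 29.5) quantiles at 0.1 and 0.9.
Posterior mean ≈ 0.271, SD ≈ 0.096; a Normal approximation gives roughly [0.148, 0.394].
Exact: lower = 0.158; upper = 0.399.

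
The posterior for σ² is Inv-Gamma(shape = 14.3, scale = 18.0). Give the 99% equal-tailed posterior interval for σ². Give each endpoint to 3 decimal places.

[0.695, 2.800]

Inverse-Gamma(14.3, 18.0) quantiles: F⁻¹(0.005) and F⁻¹(0.995).
Equivalently, 1/σ² ~ Gamma(14.3, rate = 18.0); invert its 0.995 and 0.005 quantiles.
Posterior mean ≈ 1.353, SD ≈ 0.386; a Normal approximation gives roughly [0.359, 2.347].
Exact: lower = 0.695; upper = 2.800.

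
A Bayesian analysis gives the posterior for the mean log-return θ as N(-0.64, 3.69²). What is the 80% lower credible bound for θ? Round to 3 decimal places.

Need L with P(θ ≥ L) = 0.80: L = -0.64 − z_{0.2}·3.69.
z = 0.842; L = -0.64 − 0.842 × 3.69 = -3.746.

-3.746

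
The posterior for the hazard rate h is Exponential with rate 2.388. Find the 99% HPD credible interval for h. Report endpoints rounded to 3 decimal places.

[0.000, 1.928]

The exponential density is strictly decreasing on [0, ∞), so the HPD interval is anchored at 0: [0, q] with P(h ≤ q) = 0.99.
q = −ln(1 − 0.99) / 2.388 = 4.6052 / 2.388 = 1.928.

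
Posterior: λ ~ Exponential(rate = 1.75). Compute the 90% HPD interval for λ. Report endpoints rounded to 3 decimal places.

[0.000, 1.316]

The exponential density is strictly decreasing on [0, ∞), so the HPD interval is anchored at 0: [0, q] with P(λ ≤ q) = 0.90.
q = −ln(1 − 0.90) / 1.75 = 2.3026 / 1.75 = 1.316.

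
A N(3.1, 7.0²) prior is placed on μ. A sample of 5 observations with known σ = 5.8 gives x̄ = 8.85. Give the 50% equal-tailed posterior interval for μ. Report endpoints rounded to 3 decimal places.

Posterior precision = 1/7.0² + 5/5.8² = 0.0204 + 0.1486 = 0.1690, so posterior SD = 2.4322.
Posterior mean = (3.1/7.0² + 5·8.85/5.8²) / 0.1690 = 8.1558.
Interval: 8.1558 ± 0.674 × 2.4322 → [6.515, 9.796].

[6.515, 9.796]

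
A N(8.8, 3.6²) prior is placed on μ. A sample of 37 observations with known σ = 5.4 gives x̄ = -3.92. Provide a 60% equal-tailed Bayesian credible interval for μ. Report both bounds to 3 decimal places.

[-3.916, -2.465]

Posterior precision = 1/3.6² + 37/5.4² = 0.0772 + 1.2689 = 1.3460, so posterior SD = 0.8619.
Posterior mean = (8.8/3.6² + 37·-3.92/5.4²) / 1.3460 = -3.1908.
Interval: -3.1908 ± 0.842 × 0.8619 → [-3.916, -2.465].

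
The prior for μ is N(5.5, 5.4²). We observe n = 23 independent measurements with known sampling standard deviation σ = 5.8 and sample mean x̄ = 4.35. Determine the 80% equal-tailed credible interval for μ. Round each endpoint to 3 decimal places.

Posterior precision = 1/5.4² + 23/5.8² = 0.0343 + 0.6837 = 0.7180, so posterior SD = 1.1801.
Posterior mean = (5.5/5.4² + 23·4.35/5.8²) / 0.7180 = 4.4049.
Interval: 4.4049 ± 1.282 × 1.1801 → [2.893, 5.917].

[2.893, 5.917]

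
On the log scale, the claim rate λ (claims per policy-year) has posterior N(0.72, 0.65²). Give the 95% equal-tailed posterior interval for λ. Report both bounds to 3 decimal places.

On the log scale the 95% interval is 0.72 ± 1.960 × 0.65 = [-0.5540, 1.9940].
Exponentiate: [e^-0.5540, e^1.9940] = [0.575, 7.345].

[0.575, 7.345]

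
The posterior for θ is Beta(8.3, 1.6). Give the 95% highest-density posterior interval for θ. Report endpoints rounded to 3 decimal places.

The posterior is unimodal and skewed, so the HPD interval has equal density at both endpoints and is the shortest 95% interval.
Solving f(0.621) = f(0.999) with F(0.999) − F(0.621) = 0.95 gives [0.621, 0.999].
For comparison, the equal-tailed interval is [0.568, 0.985]; the HPD is narrower and shifted toward the mode.

[0.621, 0.999]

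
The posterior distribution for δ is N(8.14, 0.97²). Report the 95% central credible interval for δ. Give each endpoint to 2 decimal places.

[6.24, 10.04]

The posterior is symmetric, so the 95% equal-tailed interval is δ = 8.14 ± z·0.97 with z = 1.960.
Half-width: 1.960 × 0.97 = 1.90.
8.14 − 1.90 = 6.24; 8.14 + 1.90 = 10.04.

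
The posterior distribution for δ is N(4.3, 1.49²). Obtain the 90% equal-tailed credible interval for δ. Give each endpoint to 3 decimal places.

The posterior is symmetric, so the 90% equal-tailed interval is δ = 4.3 ± z·1.49 with z = 1.645.
Half-width: 1.645 × 1.49 = 2.451.
4.3 − 2.451 = 1.849; 4.3 + 2.451 = 6.751.

[1.849, 6.751]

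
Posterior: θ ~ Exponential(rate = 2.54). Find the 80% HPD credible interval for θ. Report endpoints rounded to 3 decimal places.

The exponential density is strictly decreasing on [0, ∞), so the HPD interval is anchored at 0: [0, q] with P(θ ≤ q) = 0.80.
q = −ln(1 − 0.80) / 2.54 = 1.6094 / 2.54 = 0.634.

[0.000, 0.634]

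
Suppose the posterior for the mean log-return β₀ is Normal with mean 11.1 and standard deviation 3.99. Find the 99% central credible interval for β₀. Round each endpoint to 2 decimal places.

[0.82, 21.38]

The posterior is symmetric, so the 99% equal-tailed interval is β₀ = 11.1 ± z·3.99 with z = 2.576.
Half-width: 2.576 × 3.99 = 10.28.
11.1 − 10.28 = 0.82; 11.1 + 10.28 = 21.38.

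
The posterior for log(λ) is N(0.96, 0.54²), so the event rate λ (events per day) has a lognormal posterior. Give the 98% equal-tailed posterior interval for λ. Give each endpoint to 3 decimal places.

[0.744, 9.173]

On the log scale the 98% interval is 0.96 ± 2.326 × 0.54 = [-0.2962, 2.2162].
Exponentiate: [e^-0.2962, e^2.2162] = [0.744, 9.173].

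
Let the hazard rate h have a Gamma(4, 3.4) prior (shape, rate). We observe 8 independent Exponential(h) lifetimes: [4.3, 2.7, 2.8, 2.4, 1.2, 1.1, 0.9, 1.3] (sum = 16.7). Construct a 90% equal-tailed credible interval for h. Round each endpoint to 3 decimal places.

Posterior: Gamma(4+8, 3.4+16.7) = Gamma(12, 20.1) (shape, rate).
Equal-tailed 90% interval: Gamma(12, 20.1) quantiles at 0.05 and 0.95.
Posterior mean ≈ 0.597, SD ≈ 0.172; a Normal approximation gives roughly [0.314, 0.880].
Exact: lower = 0.344; upper = 0.906.

[0.344, 0.906]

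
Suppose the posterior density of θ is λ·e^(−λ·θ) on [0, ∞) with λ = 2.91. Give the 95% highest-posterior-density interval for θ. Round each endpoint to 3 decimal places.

The exponential density is strictly decreasing on [0, ∞), so the HPD interval is anchored at 0: [0, q] with P(θ ≤ q) = 0.95.
q = −ln(1 − 0.95) / 2.91 = 2.9957 / 2.91 = 1.029.

[0.000, 1.029]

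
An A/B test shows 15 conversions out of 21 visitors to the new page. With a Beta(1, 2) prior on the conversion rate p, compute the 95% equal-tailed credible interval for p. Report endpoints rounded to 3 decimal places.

[0.471, 0.836]

Posterior: Beta(1+15, 2+6) = Beta(16, 8).
Equal-tailed 95% interval: the 0.025 and 0.975 quantiles of Beta(16, 8).
Posterior mean ≈ 0.667, SD ≈ 0.094; a Normal approximation gives roughly [0.482, 0.851].
Exact: F⁻¹(0.025) = 0.471; F⁻¹(0.975) = 0.836.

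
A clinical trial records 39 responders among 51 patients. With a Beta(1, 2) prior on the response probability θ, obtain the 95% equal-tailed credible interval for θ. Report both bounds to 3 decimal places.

Posterior: Beta(1+39, 2+12) = Beta(40, 14).
Equal-tailed 95% interval: the 0.025 and 0.975 quantiles of Beta(40, 14).
Posterior mean ≈ 0.741, SD ≈ 0.059; a Normal approximation gives roughly [0.625, 0.857].
Exact: F⁻¹(0.025) = 0.617; F⁻¹(0.975) = 0.847.

[0.617, 0.847]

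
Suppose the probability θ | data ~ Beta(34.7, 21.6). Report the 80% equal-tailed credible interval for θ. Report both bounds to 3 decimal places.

Posterior: Beta(34.7, 21.6).
Equal-tailed 80% interval: the 0.1 and 0.9 quantiles of Beta(34.7, 21.6).
Posterior mean ≈ 0.616, SD ≈ 0.064; a Normal approximation gives roughly [0.534, 0.699].
Exact: F⁻¹(0.1) = 0.533; F⁻¹(0.9) = 0.698.

[0.533, 0.698]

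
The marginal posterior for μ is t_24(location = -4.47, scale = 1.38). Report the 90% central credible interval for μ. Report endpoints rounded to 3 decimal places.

The t_24 distribution is symmetric; the 90% interval is -4.47 ± t·1.38 with t_{0.95,24} = 1.711.
Half-width: 1.711 × 1.38 = 2.361.
-4.47 − 2.361 = -6.831; -4.47 + 2.361 = -2.109.

[-6.831, -2.109]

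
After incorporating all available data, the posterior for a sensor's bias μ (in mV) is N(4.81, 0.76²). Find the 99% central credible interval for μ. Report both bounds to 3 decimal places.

[2.852, 6.768]

The posterior is symmetric, so the 99% equal-tailed interval is μ = 4.81 ± z·0.76 with z = 2.576.
Half-width: 2.576 × 0.76 = 1.958.
4.81 − 1.958 = 2.852; 4.81 + 1.958 = 6.768.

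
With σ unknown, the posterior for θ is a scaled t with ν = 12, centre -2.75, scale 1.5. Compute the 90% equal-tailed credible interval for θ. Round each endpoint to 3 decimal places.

The t_12 distribution is symmetric; the 90% interval is -2.75 ± t·1.5 with t_{0.95,12} = 1.782.
Half-width: 1.782 × 1.5 = 2.673.
-2.75 − 2.673 = -5.423; -2.75 + 2.673 = -0.077.

[-5.423, -0.077]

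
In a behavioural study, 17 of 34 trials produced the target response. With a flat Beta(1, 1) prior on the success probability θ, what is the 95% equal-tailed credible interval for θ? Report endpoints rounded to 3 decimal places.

Posterior: Beta(1+17, 1+17) = Beta(18, 18).
Equal-tailed 95% interval: the 0.025 and 0.975 quantiles of Beta(18, 18).
Posterior mean ≈ 0.500, SD ≈ 0.082; a Normal approximation gives roughly [0.339, 0.661].
Exact: F⁻¹(0.025) = 0.340; F⁻¹(0.975) = 0.660.

[0.340, 0.660]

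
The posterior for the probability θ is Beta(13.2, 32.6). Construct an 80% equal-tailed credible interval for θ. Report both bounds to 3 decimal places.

[0.205, 0.375]

Posterior: Beta(13.2, 32.6).
Equal-tailed 80% interval: the 0.1 and 0.9 quantiles of Beta(13.2, 32.6).
Posterior mean ≈ 0.288, SD ≈ 0.066; a Normal approximation gives roughly [0.203, 0.373].
Exact: F⁻¹(0.1) = 0.205; F⁻¹(0.9) = 0.375.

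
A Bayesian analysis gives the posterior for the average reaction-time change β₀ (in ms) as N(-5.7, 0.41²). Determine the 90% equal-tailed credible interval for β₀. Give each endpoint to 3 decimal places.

The posterior is symmetric, so the 90% equal-tailed interval is β₀ = -5.7 ± z·0.41 with z = 1.645.
Half-width: 1.645 × 0.41 = 0.674.
-5.7 − 0.674 = -6.374; -5.7 + 0.674 = -5.026.

[-6.374, -5.026]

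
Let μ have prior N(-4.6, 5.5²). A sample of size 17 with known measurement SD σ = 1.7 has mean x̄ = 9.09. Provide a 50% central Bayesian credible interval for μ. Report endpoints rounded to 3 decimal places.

Posterior precision = 1/5.5² + 17/1.7² = 0.0331 + 5.8824 = 5.9154, so posterior SD = 0.4112.
Posterior mean = (-4.6/5.5² + 17·9.09/1.7²) / 5.9154 = 9.0135.
Interval: 9.0135 ± 0.674 × 0.4112 → [8.736, 9.291].

[8.736, 9.291]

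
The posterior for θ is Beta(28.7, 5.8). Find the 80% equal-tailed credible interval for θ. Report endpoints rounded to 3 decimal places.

[0.748, 0.908]

Posterior: Beta(28.7, 5.8).
Equal-tailed 80% interval: the 0.1 and 0.9 quantiles of Beta(28.7, 5.8).
Posterior mean ≈ 0.832, SD ≈ 0.063; a Normal approximation gives roughly [0.751, 0.912].
Exact: F⁻¹(0.1) = 0.748; F⁻¹(0.9) = 0.908.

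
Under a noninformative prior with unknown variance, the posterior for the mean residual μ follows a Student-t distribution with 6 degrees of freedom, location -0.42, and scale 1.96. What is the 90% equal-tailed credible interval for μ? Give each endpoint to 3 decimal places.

[-4.229, 3.389]

The t_6 distribution is symmetric; the 90% interval is -0.42 ± t·1.96 with t_{0.95,6} = 1.943.
Half-width: 1.943 × 1.96 = 3.809.
-0.42 − 3.809 = -4.229; -0.42 + 3.809 = 3.389.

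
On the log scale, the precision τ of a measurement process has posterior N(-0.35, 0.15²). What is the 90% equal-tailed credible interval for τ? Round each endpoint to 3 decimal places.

On the log scale the 90% interval is -0.35 ± 1.645 × 0.15 = [-0.5967, -0.1033].
Exponentiate: [e^-0.5967, e^-0.1033] = [0.551, 0.902].

[0.551, 0.902]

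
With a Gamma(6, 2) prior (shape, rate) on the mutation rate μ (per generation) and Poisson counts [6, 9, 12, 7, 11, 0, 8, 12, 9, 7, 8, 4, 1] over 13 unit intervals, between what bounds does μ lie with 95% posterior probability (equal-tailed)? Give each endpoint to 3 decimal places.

Posterior: Gamma(6+94, 2+13) = Gamma(100, 15) (shape, rate).
Equal-tailed 95% interval: Gamma(100, 15) quantiles at 0.025 and 0.975.
Posterior mean ≈ 6.667, SD ≈ 0.667; a Normal approximation gives roughly [5.360, 7.973].
Exact: lower = 5.424; upper = 8.035.

[5.424, 8.035]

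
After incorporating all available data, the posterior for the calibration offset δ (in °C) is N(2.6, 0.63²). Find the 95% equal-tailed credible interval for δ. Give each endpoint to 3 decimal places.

The posterior is symmetric, so the 95% equal-tailed interval is δ = 2.6 ± z·0.63 with z = 1.960.
Half-width: 1.960 × 0.63 = 1.235.
2.6 − 1.235 = 1.365; 2.6 + 1.235 = 3.835.

[1.365, 3.835]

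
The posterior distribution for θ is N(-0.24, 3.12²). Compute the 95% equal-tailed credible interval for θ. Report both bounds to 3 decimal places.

[-6.355, 5.875]

The posterior is symmetric, so the 95% equal-tailed interval is θ = -0.24 ± z·3.12 with z = 1.960.
Half-width: 1.960 × 3.12 = 6.115.
-0.24 − 6.115 = -6.355; -0.24 + 6.115 = 5.875.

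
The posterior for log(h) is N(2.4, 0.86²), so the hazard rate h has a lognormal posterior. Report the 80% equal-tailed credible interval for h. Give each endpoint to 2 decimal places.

[3.66, 33.19]

On the log scale the 80% interval is 2.4 ± 1.282 × 0.86 = [1.2979, 3.5021].
Exponentiate: [e^1.2979, e^3.5021] = [3.66, 33.19].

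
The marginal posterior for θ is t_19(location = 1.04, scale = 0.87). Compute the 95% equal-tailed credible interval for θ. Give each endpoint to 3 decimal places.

[-0.781, 2.861]

The t_19 distribution is symmetric; the 95% interval is 1.04 ± t·0.87 with t_{0.975,19} = 2.093.
Half-width: 2.093 × 0.87 = 1.821.
1.04 − 1.821 = -0.781; 1.04 + 1.821 = 2.861.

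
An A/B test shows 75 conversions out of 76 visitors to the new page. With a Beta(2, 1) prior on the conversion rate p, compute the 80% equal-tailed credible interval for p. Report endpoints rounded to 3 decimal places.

[0.951, 0.993]

Posterior: Beta(2+75, 1+1) = Beta(77, 2).
Equal-tailed 80% interval: the 0.1 and 0.9 quantiles of Beta(77, 2).
Posterior mean ≈ 0.975, SD ≈ 0.018; a Normal approximation gives roughly [0.952, 0.997].
Exact: F⁻¹(0.1) = 0.951; F⁻¹(0.9) = 0.993.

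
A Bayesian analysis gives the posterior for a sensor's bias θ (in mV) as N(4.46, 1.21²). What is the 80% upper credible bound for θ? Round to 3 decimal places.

5.478

Need U with P(θ ≤ U) = 0.80: U = 4.46 + z_{0.2}·1.21.
z = 0.842; U = 4.46 + 0.842 × 1.21 = 5.478.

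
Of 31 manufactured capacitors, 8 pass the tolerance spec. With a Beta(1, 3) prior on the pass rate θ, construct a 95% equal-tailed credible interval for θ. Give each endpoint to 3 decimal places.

[0.129, 0.412]

Posterior: Beta(1+8, 3+23) = Beta(9, 26).
Equal-tailed 95% interval: the 0.025 and 0.975 quantiles of Beta(9, 26).
Posterior mean ≈ 0.257, SD ≈ 0.073; a Normal approximation gives roughly [0.114, 0.400].
Exact: F⁻¹(0.025) = 0.129; F⁻¹(0.975) = 0.412.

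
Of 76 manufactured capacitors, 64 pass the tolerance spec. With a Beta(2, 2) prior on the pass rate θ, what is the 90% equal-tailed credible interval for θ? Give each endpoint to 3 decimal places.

Posterior: Beta(2+64, 2+12) = Beta(66, 14).
Equal-tailed 90% interval: the 0.05 and 0.95 quantiles of Beta(66, 14).
Posterior mean ≈ 0.825, SD ≈ 0.042; a Normal approximation gives roughly [0.756, 0.894].
Exact: F⁻¹(0.05) = 0.751; F⁻¹(0.95) = 0.890.

[0.751, 0.890]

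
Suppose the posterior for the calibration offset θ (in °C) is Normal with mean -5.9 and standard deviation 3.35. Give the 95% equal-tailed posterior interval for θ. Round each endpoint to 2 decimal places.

[-12.47, 0.67]

The posterior is symmetric, so the 95% equal-tailed interval is θ = -5.9 ± z·3.35 with z = 1.960.
Half-width: 1.960 × 3.35 = 6.57.
-5.9 − 6.57 = -12.47; -5.9 + 6.57 = 0.67.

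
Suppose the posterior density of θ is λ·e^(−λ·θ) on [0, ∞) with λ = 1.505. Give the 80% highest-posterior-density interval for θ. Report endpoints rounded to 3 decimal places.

The exponential density is strictly decreasing on [0, ∞), so the HPD interval is anchored at 0: [0, q] with P(θ ≤ q) = 0.80.
q = −ln(1 − 0.80) / 1.505 = 1.6094 / 1.505 = 1.069.

[0.000, 1.069]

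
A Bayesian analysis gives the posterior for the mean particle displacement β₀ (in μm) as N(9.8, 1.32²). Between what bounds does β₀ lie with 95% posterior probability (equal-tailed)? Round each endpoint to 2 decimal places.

The posterior is symmetric, so the 95% equal-tailed interval is β₀ = 9.8 ± z·1.32 with z = 1.960.
Half-width: 1.960 × 1.32 = 2.59.
9.8 − 2.59 = 7.21; 9.8 + 2.59 = 12.39.

[7.21, 12.39]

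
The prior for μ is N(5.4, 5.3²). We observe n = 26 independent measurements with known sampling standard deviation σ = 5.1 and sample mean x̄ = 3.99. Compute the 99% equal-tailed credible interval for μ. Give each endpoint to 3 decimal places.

Posterior precision = 1/5.3² + 26/5.1² = 0.0356 + 0.9996 = 1.0352, so posterior SD = 0.9828.
Posterior mean = (5.4/5.3² + 26·3.99/5.1²) / 1.0352 = 4.0385.
Interval: 4.0385 ± 2.576 × 0.9828 → [1.507, 6.570].

[1.507, 6.570]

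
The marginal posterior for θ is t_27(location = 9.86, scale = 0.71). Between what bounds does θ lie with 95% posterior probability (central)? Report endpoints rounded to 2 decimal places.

[8.40, 11.32]

The t_27 distribution is symmetric; the 95% interval is 9.86 ± t·0.71 with t_{0.975,27} = 2.052.
Half-width: 2.052 × 0.71 = 1.46.
9.86 − 1.46 = 8.40; 9.86 + 1.46 = 11.32.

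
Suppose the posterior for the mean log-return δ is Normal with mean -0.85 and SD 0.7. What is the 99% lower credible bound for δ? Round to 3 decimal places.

Need L with P(δ ≥ L) = 0.99: L = -0.85 − z_{0.01}·0.7.
z = 2.326; L = -0.85 − 2.326 × 0.7 = -2.478.

-2.478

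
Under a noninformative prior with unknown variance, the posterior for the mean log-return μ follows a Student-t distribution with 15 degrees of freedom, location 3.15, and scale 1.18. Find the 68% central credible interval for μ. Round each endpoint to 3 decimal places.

[1.936, 4.364]

The t_15 distribution is symmetric; the 68% interval is 3.15 ± t·1.18 with t_{0.84,15} = 1.029.
Half-width: 1.029 × 1.18 = 1.214.
3.15 − 1.214 = 1.936; 3.15 + 1.214 = 4.364.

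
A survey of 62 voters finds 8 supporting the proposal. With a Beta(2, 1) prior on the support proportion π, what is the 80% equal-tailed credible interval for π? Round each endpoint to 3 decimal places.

Posterior: Beta(2+8, 1+54) = Beta(10, 55).
Equal-tailed 80% interval: the 0.1 and 0.9 quantiles of Beta(10, 55).
Posterior mean ≈ 0.154, SD ≈ 0.044; a Normal approximation gives roughly [0.097, 0.211].
Exact: F⁻¹(0.1) = 0.099; F⁻¹(0.9) = 0.213.

[0.099, 0.213]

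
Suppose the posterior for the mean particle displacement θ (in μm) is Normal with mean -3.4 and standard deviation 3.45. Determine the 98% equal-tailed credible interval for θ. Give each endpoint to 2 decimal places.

The posterior is symmetric, so the 98% equal-tailed interval is θ = -3.4 ± z·3.45 with z = 2.326.
Half-width: 2.326 × 3.45 = 8.03.
-3.4 − 8.03 = -11.43; -3.4 + 8.03 = 4.63.

[-11.43, 4.63]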